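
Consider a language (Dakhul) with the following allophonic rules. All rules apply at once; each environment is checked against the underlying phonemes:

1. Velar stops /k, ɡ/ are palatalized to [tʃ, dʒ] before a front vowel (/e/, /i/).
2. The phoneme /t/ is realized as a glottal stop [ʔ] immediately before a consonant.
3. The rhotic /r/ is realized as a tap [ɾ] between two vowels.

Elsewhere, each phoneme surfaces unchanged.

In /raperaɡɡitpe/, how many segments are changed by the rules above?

3

Segments that undergo a rule: /r/ → [ɾ] (rule 3); /ɡ/ → [dʒ] (rule 1); /t/ → [ʔ] (rule 2).
All other segments surface unchanged.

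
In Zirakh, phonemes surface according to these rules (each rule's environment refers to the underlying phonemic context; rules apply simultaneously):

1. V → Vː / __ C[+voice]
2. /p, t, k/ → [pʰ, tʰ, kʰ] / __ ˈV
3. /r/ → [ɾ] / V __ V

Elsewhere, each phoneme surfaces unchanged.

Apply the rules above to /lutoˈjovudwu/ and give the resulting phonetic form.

[lutoːˈjoːvuːdwu]

/l/ (word-initial): no rule targets it → [l].
/u/ — between /l/ and /t/; rule 1 does not apply here → [u].
/t/ — between /u/ and /o/; rule 2 does not apply here → [t].
/o/ — between /t/ and /j/, before a voiced consonant — surfaces as [oː] (rule 1).
/j/ (between /o/ and /o/): no rule targets it → [j].
/o/ meets the environment for rule 1 (before a voiced consonant) → [oː].
/v/ (between /o/ and /u/) is unaffected → [v].
Rule 1 applies to /u/ (between /v/ and /d/: before a voiced consonant) → [uː].
/d/ (between /u/ and /w/): no rule targets it → [d].
/w/ stays [w].
/u/ (word-final) fails the environment for rule 1, so it stays [u].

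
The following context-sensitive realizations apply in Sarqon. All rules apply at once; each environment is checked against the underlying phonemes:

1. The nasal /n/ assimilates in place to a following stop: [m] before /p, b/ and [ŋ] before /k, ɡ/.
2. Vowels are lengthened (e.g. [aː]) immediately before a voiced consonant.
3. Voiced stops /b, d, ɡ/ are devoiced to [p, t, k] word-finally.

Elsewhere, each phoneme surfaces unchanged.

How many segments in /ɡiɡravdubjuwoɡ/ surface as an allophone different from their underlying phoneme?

Segments that undergo a rule: /i/ → [iː] (rule 2); /a/ → [aː] (rule 2); /u/ → [uː] (rule 2); /u/ → [uː] (rule 2); /o/ → [oː] (rule 2); /ɡ/ → [k] (rule 3).
All other segments surface unchanged.

6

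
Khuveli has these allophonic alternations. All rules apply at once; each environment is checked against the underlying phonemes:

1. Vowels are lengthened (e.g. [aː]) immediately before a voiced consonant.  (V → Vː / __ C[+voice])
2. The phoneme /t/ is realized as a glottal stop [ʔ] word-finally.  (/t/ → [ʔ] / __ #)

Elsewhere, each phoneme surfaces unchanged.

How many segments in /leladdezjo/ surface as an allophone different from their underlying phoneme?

3

Segments that undergo a rule: /e/ → [eː] (rule 1); /a/ → [aː] (rule 1); /e/ → [eː] (rule 1).
All other segments surface unchanged.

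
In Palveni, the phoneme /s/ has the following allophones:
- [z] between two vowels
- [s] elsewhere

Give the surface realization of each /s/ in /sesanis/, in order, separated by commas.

Occurrence 1 (position 1): no conditioning environment matches → elsewhere allophone [s].
Occurrence 2 (position 3): between two vowels → [z].
Occurrence 3 (position 7): no conditioning environment matches → elsewhere allophone [s].

[s], [z], [s]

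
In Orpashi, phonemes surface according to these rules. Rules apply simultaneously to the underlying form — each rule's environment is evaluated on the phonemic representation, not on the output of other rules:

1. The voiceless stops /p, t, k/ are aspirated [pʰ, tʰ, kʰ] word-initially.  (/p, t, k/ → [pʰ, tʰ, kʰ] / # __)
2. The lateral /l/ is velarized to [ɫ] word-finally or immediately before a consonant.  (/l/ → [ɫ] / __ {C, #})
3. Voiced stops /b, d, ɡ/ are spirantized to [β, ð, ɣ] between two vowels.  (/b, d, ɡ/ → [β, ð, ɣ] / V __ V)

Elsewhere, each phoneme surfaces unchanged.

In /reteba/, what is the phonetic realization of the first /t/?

/t/ (between /e/ and /e/): rule 1 targets it, but not word-initially → unchanged [t].

[t]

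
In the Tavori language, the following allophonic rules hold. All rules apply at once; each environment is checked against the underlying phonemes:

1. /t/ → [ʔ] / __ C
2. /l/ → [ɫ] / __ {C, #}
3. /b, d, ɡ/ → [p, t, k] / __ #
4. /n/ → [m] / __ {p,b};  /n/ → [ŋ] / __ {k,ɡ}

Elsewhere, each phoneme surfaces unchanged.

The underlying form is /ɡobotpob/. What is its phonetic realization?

/ɡ/ (word-initial) fails the environment for rule 3, so it stays [ɡ].
/o/ (between /ɡ/ and /b/): no rule targets it → [o].
/b/ (between /o/ and /o/) is in the target of rule 3 but the environment (word-finally) is not met → [b].
/o/ stays [o].
/t/ — between /o/ and /p/, immediately before a consonant — surfaces as [ʔ] (rule 1).
/p/ — not in any rule's target class → [p].
/o/ (between /p/ and /b/) is unaffected → [o].
/b/ (word-final) occurs word-finally → [p] by rule 3.

[ɡoboʔpop]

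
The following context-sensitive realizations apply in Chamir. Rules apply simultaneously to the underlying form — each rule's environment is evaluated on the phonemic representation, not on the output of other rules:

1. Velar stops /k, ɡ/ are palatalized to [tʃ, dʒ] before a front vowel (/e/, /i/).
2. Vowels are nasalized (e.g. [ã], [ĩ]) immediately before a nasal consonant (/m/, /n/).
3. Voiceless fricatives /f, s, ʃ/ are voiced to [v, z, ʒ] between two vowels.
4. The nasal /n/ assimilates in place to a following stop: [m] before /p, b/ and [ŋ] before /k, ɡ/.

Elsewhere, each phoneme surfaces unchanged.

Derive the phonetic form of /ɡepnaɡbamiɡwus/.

Rule 1 applies to /ɡ/ (word-initial: before a front vowel) → [dʒ].
/e/ — between /ɡ/ and /p/; rule 2 does not apply here → [e].
/p/ stays [p].
/n/ (between /p/ and /a/): rule 4 targets it, but not before a labial or velar stop → unchanged [n].
/a/ (between /n/ and /ɡ/): rule 2 targets it, but not before a nasal consonant → unchanged [a].
/ɡ/ (between /a/ and /b/): rule 1 targets it, but not before a front vowel → unchanged [ɡ].
/b/ — not in any rule's target class → [b].
/a/ meets the environment for rule 2 (before a nasal consonant) → [ã].
/m/ — not in any rule's target class → [m].
/i/ (between /m/ and /ɡ/): rule 2 targets it, but not before a nasal consonant → unchanged [i].
/ɡ/ (between /i/ and /w/): rule 1 targets it, but not before a front vowel → unchanged [ɡ].
/w/ (between /ɡ/ and /u/) is unaffected → [w].
/u/ — between /w/ and /s/; rule 2 does not apply here → [u].
/s/ (word-final): rule 3 targets it, but not between two vowels → unchanged [s].

[dʒepnaɡbãmiɡwus]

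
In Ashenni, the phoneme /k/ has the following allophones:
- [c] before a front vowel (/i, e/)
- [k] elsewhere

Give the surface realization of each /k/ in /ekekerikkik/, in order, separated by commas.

[c], [c], [k], [c], [k]

Occurrence 1 (position 2): before a front vowel → [c].
Occurrence 2 (position 4): before a front vowel → [c].
Occurrence 3 (position 8): no conditioning environment matches → elsewhere allophone [k].
Occurrence 4 (position 9): before a front vowel → [c].
Occurrence 5 (position 11): no conditioning environment matches → elsewhere allophone [k].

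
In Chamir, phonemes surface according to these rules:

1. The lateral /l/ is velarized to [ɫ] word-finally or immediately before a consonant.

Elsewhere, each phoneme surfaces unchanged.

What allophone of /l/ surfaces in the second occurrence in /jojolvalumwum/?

[l]

/l/ (between /a/ and /u/): rule 1 targets it, but not word-finally or immediately before a consonant → unchanged [l].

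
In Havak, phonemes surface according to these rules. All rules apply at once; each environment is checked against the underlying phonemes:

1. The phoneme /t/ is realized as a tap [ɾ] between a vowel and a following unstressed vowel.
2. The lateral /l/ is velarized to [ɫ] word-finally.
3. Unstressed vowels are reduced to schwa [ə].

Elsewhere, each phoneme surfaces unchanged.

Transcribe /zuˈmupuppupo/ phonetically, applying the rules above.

/z/ (word-initial) is unaffected → [z].
/u/ (between /z/ and /m/): in an unstressed syllable, so rule 3 applies → [ə].
/m/ (between /u/ and /u/) is unaffected → [m].
/u/ — between /m/ and /p/; rule 3 does not apply here → [u].
/p/ (between /u/ and /u/): no rule targets it → [p].
/u/ (between /p/ and /p/) occurs in an unstressed syllable → [ə] by rule 3.
/p/ — not in any rule's target class → [p].
/p/ stays [p].
/u/ meets the environment for rule 3 (in an unstressed syllable) → [ə].
/p/ stays [p].
/o/ — word-final, in an unstressed syllable — surfaces as [ə] (rule 3).

[zəˈmupəppəpə]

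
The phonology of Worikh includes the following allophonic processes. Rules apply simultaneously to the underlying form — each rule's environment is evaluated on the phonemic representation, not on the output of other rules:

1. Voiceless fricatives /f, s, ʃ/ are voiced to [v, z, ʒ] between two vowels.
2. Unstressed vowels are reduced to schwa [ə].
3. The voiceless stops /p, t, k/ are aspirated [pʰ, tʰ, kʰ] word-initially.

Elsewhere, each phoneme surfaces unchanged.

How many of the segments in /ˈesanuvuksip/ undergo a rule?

5

Segments that undergo a rule: /s/ → [z] (rule 1); /a/ → [ə] (rule 2); /u/ → [ə] (rule 2); /u/ → [ə] (rule 2); /i/ → [ə] (rule 2).
All other segments surface unchanged.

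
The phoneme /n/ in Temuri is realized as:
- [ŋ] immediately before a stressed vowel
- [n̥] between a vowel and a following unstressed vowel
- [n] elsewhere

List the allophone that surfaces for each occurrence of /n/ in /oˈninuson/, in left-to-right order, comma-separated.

[ŋ], [n̥], [n]

Occurrence 1 (position 2): immediately before a stressed vowel → [ŋ].
Occurrence 2 (position 4): between a vowel and a following unstressed vowel → [n̥].
Occurrence 3 (position 8): no conditioning environment matches → elsewhere allophone [n].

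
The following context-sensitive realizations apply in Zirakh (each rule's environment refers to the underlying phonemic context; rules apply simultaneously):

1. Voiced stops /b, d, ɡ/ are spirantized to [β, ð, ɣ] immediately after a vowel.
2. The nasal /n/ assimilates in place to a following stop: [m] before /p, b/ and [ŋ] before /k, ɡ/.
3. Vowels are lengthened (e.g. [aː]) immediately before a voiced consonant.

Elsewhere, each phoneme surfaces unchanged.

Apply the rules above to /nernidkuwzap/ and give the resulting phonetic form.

/n/ (word-initial) is in the target of rule 2 but the environment (before a labial or velar stop) is not met → [n].
Rule 3 applies to /e/ (between /n/ and /r/: before a voiced consonant) → [eː].
/r/ (between /e/ and /n/): no rule targets it → [r].
/n/ (between /r/ and /i/): rule 2 targets it, but not before a labial or velar stop → unchanged [n].
/i/ meets the environment for rule 3 (before a voiced consonant) → [iː].
Rule 1 applies to /d/ (between /i/ and /k/: immediately after a vowel) → [ð].
/k/ — not in any rule's target class → [k].
Rule 3 applies to /u/ (between /k/ and /w/: before a voiced consonant) → [uː].
/w/ — not in any rule's target class → [w].
/z/ (between /w/ and /a/): no rule targets it → [z].
/a/ (between /z/ and /p/) is in the target of rule 3 but the environment (before a voiced consonant) is not met → [a].
/p/ stays [p].

[neːrniːðkuːwzap]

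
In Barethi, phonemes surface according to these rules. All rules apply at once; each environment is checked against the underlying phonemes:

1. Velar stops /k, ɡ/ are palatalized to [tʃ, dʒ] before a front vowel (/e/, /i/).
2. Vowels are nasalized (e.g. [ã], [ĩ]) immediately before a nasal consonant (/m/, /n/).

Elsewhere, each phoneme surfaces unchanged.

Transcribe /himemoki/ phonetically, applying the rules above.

/h/ (word-initial): no rule targets it → [h].
/i/ — between /h/ and /m/, before a nasal consonant — surfaces as [ĩ] (rule 2).
/m/ — not in any rule's target class → [m].
Rule 2 applies to /e/ (between /m/ and /m/: before a nasal consonant) → [ẽ].
/m/ (between /e/ and /o/) is unaffected → [m].
/o/ (between /m/ and /k/) fails the environment for rule 2, so it stays [o].
/k/ — between /o/ and /i/, before a front vowel — surfaces as [tʃ] (rule 1).
/i/ (word-final): rule 2 targets it, but not before a nasal consonant → unchanged [i].

[hĩmẽmotʃi]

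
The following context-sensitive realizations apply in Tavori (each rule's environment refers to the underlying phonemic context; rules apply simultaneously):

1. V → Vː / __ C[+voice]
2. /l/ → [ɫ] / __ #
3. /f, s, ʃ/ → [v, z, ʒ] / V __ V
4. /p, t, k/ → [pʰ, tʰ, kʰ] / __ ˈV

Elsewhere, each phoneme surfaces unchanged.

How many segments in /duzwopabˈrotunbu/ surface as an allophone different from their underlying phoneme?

Segments that undergo a rule: /u/ → [uː] (rule 1); /a/ → [aː] (rule 1); /u/ → [uː] (rule 1).
All other segments surface unchanged.

3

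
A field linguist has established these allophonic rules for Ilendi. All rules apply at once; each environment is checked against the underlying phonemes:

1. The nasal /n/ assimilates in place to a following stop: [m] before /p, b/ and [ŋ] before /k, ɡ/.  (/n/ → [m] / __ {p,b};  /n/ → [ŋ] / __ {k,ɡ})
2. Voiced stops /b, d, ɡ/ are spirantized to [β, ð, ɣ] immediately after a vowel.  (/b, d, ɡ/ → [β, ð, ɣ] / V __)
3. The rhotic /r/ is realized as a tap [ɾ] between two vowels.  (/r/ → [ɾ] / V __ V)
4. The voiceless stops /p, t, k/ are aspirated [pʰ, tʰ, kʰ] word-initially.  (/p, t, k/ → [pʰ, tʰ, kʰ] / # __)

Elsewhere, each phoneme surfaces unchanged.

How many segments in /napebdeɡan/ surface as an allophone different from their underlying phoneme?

2

Segments that undergo a rule: /b/ → [β] (rule 2); /ɡ/ → [ɣ] (rule 2).
All other segments surface unchanged.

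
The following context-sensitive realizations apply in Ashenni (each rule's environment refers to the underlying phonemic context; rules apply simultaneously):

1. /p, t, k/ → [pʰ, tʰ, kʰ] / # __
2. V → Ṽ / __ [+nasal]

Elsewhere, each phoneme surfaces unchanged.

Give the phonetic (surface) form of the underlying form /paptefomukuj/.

/p/ meets the environment for rule 1 (word-initially) → [pʰ].
/a/ (between /p/ and /p/): rule 2 targets it, but not before a nasal consonant → unchanged [a].
/p/ (between /a/ and /t/) is in the target of rule 1 but the environment (word-initially) is not met → [p].
/t/ (between /p/ and /e/) fails the environment for rule 1, so it stays [t].
/e/ — between /t/ and /f/; rule 2 does not apply here → [e].
Rule 2 applies to /o/ (between /f/ and /m/: before a nasal consonant) → [õ].
/u/ (between /m/ and /k/) fails the environment for rule 2, so it stays [u].
/k/ — between /u/ and /u/; rule 1 does not apply here → [k].
/u/ — between /k/ and /j/; rule 2 does not apply here → [u].

[pʰaptefõmukuj]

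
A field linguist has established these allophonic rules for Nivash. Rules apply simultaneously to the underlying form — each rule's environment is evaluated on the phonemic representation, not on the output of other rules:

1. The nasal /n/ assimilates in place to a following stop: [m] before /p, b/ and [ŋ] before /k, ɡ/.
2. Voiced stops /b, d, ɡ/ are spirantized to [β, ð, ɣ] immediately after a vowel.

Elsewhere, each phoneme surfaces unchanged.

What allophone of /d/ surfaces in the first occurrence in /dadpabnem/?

[d]

/d/ (word-initial) fails the environment for rule 2, so it stays [d].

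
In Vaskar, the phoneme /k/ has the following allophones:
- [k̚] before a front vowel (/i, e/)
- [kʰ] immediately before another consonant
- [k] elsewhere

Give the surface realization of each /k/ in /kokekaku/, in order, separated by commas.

[k], [k̚], [k], [k]

Occurrence 1 (position 1): no conditioning environment matches → elsewhere allophone [k].
Occurrence 2 (position 3): before a front vowel (/i, e/) → [k̚].
Occurrence 3 (position 5): no conditioning environment matches → elsewhere allophone [k].
Occurrence 4 (position 7): no conditioning environment matches → elsewhere allophone [k].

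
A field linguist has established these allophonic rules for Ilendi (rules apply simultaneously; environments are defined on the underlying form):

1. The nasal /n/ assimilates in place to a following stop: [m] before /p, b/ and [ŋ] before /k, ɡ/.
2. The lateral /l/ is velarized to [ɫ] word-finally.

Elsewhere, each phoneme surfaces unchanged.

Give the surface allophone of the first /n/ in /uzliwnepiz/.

[n]

/n/ (between /w/ and /e/): rule 1 targets it, but not before a labial or velar stop → unchanged [n].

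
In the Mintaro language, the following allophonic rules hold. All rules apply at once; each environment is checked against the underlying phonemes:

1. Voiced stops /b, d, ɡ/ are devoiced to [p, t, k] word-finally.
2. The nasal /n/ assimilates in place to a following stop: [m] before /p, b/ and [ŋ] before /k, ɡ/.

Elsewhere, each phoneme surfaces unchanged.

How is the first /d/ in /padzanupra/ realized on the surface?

[d]

/d/ (between /a/ and /z/) is in the target of rule 1 but the environment (word-finally) is not met → [d].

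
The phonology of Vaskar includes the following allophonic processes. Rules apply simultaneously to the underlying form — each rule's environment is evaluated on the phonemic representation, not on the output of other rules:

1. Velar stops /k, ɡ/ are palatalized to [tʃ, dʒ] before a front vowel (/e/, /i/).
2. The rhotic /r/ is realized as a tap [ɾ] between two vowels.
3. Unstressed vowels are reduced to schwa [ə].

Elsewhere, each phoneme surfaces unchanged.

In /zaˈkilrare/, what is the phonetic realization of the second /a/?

/a/ — between /r/ and /r/, in an unstressed syllable — surfaces as [ə] (rule 3).

[ə]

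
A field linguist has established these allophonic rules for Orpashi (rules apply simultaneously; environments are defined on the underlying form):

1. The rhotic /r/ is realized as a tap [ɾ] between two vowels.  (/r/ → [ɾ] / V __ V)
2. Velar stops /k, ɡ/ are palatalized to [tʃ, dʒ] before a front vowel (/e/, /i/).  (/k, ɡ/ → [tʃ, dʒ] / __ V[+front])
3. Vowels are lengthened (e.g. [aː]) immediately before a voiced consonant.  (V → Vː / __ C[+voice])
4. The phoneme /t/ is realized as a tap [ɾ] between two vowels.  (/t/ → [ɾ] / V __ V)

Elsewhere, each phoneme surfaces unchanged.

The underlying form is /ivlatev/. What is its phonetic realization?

/i/ — word-initial, before a voiced consonant — surfaces as [iː] (rule 3).
/v/ — not in any rule's target class → [v].
/l/ (between /v/ and /a/) is unaffected → [l].
/a/ (between /l/ and /t/) fails the environment for rule 3, so it stays [a].
Rule 4 applies to /t/ (between /a/ and /e/: between two vowels) → [ɾ].
/e/ (between /t/ and /v/): before a voiced consonant, so rule 3 applies → [eː].
/v/ (word-final) is unaffected → [v].

[iːvlaɾeːv]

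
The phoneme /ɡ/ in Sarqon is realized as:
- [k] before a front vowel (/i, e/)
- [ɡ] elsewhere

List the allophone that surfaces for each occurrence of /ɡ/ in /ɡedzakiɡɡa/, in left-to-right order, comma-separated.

Occurrence 1 (position 1): before a front vowel (/i, e/) → [k].
Occurrence 2 (position 8): no conditioning environment matches → elsewhere allophone [ɡ].
Occurrence 3 (position 9): no conditioning environment matches → elsewhere allophone [ɡ].

[k], [ɡ], [ɡ]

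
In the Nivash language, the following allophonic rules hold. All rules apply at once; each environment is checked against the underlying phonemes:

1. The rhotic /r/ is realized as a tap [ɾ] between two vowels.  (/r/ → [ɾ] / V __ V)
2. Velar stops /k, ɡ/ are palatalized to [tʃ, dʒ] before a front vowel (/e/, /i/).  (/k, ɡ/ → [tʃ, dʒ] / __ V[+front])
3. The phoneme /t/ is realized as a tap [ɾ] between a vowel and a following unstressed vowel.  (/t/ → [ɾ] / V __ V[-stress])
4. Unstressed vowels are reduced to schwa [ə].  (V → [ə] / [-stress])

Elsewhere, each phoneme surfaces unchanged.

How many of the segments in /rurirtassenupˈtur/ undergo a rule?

6

Segments that undergo a rule: /u/ → [ə] (rule 4); /r/ → [ɾ] (rule 1); /i/ → [ə] (rule 4); /a/ → [ə] (rule 4); /e/ → [ə] (rule 4); /u/ → [ə] (rule 4).
All other segments surface unchanged.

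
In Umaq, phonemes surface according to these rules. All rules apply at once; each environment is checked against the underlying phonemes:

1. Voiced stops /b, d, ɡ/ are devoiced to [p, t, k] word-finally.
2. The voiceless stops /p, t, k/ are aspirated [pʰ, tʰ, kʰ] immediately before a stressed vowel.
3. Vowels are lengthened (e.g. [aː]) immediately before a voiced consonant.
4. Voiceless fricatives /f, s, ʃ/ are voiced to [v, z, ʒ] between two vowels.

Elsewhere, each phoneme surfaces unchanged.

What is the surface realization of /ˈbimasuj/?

[ˈbiːmazuːj]

/b/ — word-initial; rule 1 does not apply here → [b].
/i/ (between /b/ and /m/): before a voiced consonant, so rule 3 applies → [iː].
/m/ — not in any rule's target class → [m].
/a/ (between /m/ and /s/) fails the environment for rule 3, so it stays [a].
/s/ (between /a/ and /u/) occurs between two vowels → [z] by rule 4.
Rule 3 applies to /u/ (between /s/ and /j/: before a voiced consonant) → [uː].
/j/ — not in any rule's target class → [j].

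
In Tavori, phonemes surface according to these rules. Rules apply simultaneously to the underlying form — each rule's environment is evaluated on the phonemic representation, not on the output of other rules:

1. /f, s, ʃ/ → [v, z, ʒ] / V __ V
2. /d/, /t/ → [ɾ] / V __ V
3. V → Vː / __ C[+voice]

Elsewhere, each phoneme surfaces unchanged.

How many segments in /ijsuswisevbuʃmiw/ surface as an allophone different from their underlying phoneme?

Segments that undergo a rule: /i/ → [iː] (rule 3); /s/ → [z] (rule 1); /e/ → [eː] (rule 3); /i/ → [iː] (rule 3).
All other segments surface unchanged.

4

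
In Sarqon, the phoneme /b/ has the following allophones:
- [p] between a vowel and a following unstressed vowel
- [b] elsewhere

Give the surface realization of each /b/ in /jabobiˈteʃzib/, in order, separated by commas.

[p], [p], [b]

Occurrence 1 (position 3): between a vowel and a following unstressed vowel → [p].
Occurrence 2 (position 5): between a vowel and a following unstressed vowel → [p].
Occurrence 3 (position 12): no conditioning environment matches → elsewhere allophone [b].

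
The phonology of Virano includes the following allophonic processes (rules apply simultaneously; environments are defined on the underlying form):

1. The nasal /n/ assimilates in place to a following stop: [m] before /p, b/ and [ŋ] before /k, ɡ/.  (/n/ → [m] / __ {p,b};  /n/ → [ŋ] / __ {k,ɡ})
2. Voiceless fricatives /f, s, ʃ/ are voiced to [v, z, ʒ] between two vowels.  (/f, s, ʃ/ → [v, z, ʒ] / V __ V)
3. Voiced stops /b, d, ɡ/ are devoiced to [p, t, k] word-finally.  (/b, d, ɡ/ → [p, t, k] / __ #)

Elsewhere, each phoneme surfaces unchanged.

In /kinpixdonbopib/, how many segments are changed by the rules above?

3

Segments that undergo a rule: /n/ → [m] (rule 1); /n/ → [m] (rule 1); /b/ → [p] (rule 3).
All other segments surface unchanged.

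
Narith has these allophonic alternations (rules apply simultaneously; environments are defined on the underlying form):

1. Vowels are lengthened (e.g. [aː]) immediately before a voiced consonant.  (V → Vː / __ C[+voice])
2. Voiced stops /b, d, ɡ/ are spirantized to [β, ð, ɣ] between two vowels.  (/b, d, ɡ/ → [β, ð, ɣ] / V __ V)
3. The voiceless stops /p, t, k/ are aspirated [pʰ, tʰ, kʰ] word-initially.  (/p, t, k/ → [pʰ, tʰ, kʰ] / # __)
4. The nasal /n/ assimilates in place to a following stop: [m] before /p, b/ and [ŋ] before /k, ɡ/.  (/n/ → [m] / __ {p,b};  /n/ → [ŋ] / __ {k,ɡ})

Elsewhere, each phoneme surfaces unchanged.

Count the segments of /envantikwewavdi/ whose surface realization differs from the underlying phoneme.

Segments that undergo a rule: /e/ → [eː] (rule 1); /a/ → [aː] (rule 1); /e/ → [eː] (rule 1); /a/ → [aː] (rule 1).
All other segments surface unchanged.

4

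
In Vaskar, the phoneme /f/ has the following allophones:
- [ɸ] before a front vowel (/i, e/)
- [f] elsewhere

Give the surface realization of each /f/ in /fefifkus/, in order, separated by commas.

Occurrence 1 (position 1): before a front vowel (/i, e/) → [ɸ].
Occurrence 2 (position 3): before a front vowel (/i, e/) → [ɸ].
Occurrence 3 (position 5): no conditioning environment matches → elsewhere allophone [f].

[ɸ], [ɸ], [f]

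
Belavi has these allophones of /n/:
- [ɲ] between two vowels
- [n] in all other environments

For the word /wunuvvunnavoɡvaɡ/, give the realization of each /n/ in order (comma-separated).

[ɲ], [n], [n]

Occurrence 1 (position 3): between two vowels → [ɲ].
Occurrence 2 (position 8): no conditioning environment matches → elsewhere allophone [n].
Occurrence 3 (position 9): no conditioning environment matches → elsewhere allophone [n].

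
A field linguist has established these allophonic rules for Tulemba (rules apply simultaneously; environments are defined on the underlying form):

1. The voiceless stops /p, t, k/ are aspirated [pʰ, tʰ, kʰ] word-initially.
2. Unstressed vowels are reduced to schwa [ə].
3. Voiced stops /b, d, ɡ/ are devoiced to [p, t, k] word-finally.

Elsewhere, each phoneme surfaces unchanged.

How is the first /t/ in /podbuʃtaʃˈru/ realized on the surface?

/t/ (between /ʃ/ and /a/) fails the environment for rule 1, so it stays [t].

[t]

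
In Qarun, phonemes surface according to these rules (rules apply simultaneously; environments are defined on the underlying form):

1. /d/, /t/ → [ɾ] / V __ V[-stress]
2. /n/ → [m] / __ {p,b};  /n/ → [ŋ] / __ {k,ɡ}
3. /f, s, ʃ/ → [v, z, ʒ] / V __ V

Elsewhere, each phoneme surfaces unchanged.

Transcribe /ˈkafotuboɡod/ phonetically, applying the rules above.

[ˈkavoɾuboɡod]

/k/ (word-initial) is unaffected → [k].
/a/ (between /k/ and /f/) is unaffected → [a].
/f/ (between /a/ and /o/): between two vowels, so rule 3 applies → [v].
/o/ (between /f/ and /t/) is unaffected → [o].
/t/ (between /o/ and /u/) occurs between a vowel and a following unstressed vowel → [ɾ] by rule 1.
/u/ (between /t/ and /b/) is unaffected → [u].
/b/ (between /u/ and /o/): no rule targets it → [b].
/o/ (between /b/ and /ɡ/) is unaffected → [o].
/ɡ/ (between /o/ and /o/) is unaffected → [ɡ].
/o/ stays [o].
/d/ (word-final) fails the environment for rule 1, so it stays [d].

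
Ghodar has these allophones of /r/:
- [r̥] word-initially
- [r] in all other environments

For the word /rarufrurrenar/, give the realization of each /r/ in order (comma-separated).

Occurrence 1 (position 1): word-initially → [r̥].
Occurrence 2 (position 3): no conditioning environment matches → elsewhere allophone [r].
Occurrence 3 (position 6): no conditioning environment matches → elsewhere allophone [r].
Occurrence 4 (position 8): no conditioning environment matches → elsewhere allophone [r].
Occurrence 5 (position 9): no conditioning environment matches → elsewhere allophone [r].
Occurrence 6 (position 13): no conditioning environment matches → elsewhere allophone [r].

[r̥], [r], [r], [r], [r], [r]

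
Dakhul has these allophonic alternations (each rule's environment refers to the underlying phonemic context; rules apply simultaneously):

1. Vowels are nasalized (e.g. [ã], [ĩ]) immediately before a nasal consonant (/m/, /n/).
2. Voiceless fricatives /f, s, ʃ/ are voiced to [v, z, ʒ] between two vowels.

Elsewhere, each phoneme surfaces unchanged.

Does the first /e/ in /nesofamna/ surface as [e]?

Yes

/e/ (between /n/ and /s/): rule 1 targets it, but not before a nasal consonant → unchanged [e].
The actual realization is [e], which matches [e].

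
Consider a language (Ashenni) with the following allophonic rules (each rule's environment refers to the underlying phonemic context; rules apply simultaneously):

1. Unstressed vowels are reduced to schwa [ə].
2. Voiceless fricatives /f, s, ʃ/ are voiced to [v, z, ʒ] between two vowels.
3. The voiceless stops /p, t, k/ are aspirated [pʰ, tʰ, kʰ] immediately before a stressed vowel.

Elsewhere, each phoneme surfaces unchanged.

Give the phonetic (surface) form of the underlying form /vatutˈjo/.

/v/ (word-initial) is unaffected → [v].
Rule 1 applies to /a/ (between /v/ and /t/: in an unstressed syllable) → [ə].
/t/ (between /a/ and /u/) is in the target of rule 3 but the environment (immediately before a stressed vowel) is not met → [t].
/u/ (between /t/ and /t/) occurs in an unstressed syllable → [ə] by rule 1.
/t/ (between /u/ and /j/): rule 3 targets it, but not immediately before a stressed vowel → unchanged [t].
/j/ (between /t/ and /o/) is unaffected → [j].
/o/ — word-final; rule 1 does not apply here → [o].

[vətətˈjo]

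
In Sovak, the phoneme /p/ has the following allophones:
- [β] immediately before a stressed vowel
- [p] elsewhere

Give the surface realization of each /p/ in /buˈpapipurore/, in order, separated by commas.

Occurrence 1 (position 3): immediately before a stressed vowel → [β].
Occurrence 2 (position 5): no conditioning environment matches → elsewhere allophone [p].
Occurrence 3 (position 7): no conditioning environment matches → elsewhere allophone [p].

[β], [p], [p]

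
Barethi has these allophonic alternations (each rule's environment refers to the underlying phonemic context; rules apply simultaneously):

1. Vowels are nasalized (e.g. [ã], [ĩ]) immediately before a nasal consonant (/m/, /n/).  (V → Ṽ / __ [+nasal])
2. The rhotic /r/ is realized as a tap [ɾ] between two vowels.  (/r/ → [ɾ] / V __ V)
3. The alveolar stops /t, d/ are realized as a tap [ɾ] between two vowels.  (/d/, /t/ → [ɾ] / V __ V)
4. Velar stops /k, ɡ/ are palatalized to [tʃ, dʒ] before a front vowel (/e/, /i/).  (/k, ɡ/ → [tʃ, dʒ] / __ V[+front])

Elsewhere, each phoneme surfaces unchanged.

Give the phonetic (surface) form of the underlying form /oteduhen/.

/o/ (word-initial) is in the target of rule 1 but the environment (before a nasal consonant) is not met → [o].
/t/ (between /o/ and /e/) occurs between two vowels → [ɾ] by rule 3.
/e/ — between /t/ and /d/; rule 1 does not apply here → [e].
/d/ (between /e/ and /u/) occurs between two vowels → [ɾ] by rule 3.
/u/ — between /d/ and /h/; rule 1 does not apply here → [u].
/h/ — not in any rule's target class → [h].
Rule 1 applies to /e/ (between /h/ and /n/: before a nasal consonant) → [ẽ].
/n/ stays [n].

[oɾeɾuhẽn]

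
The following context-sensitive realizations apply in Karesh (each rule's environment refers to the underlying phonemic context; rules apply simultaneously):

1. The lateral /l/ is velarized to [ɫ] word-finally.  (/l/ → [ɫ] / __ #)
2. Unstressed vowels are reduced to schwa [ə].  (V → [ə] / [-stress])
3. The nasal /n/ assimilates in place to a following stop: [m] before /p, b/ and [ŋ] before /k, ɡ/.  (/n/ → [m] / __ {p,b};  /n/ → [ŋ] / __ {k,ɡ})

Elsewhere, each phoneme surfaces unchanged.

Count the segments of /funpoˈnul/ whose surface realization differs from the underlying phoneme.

4

Segments that undergo a rule: /u/ → [ə] (rule 2); /n/ → [m] (rule 3); /o/ → [ə] (rule 2); /l/ → [ɫ] (rule 1).
All other segments surface unchanged.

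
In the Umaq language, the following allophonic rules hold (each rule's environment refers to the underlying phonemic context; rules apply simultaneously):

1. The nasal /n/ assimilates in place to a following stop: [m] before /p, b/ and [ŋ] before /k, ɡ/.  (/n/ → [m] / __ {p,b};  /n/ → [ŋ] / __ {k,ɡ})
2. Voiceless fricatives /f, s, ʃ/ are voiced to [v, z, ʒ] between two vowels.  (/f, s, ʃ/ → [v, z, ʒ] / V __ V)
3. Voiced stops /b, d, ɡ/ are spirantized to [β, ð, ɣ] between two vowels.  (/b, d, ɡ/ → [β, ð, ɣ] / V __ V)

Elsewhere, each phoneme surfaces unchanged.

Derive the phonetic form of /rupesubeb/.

/r/ (word-initial) is unaffected → [r].
/u/ stays [u].
/p/ (between /u/ and /e/): no rule targets it → [p].
/e/ (between /p/ and /s/) is unaffected → [e].
Rule 2 applies to /s/ (between /e/ and /u/: between two vowels) → [z].
/u/ — not in any rule's target class → [u].
Rule 3 applies to /b/ (between /u/ and /e/: between two vowels) → [β].
/e/ (between /b/ and /b/) is unaffected → [e].
/b/ (word-final) fails the environment for rule 3, so it stays [b].

[rupezuβeb]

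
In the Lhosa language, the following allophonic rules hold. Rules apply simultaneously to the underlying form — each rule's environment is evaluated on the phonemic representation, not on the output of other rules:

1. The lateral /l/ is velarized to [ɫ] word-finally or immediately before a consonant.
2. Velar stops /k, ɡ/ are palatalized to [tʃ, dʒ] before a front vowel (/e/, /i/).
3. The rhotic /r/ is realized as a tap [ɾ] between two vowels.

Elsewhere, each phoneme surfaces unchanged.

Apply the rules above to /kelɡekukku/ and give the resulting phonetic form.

[tʃeɫdʒekukku]

Rule 2 applies to /k/ (word-initial: before a front vowel) → [tʃ].
/l/ (between /e/ and /ɡ/): word-finally or immediately before a consonant, so rule 1 applies → [ɫ].
/ɡ/ meets the environment for rule 2 (before a front vowel) → [dʒ].
/k/ (between /e/ and /u/) fails the environment for rule 2, so it stays [k].
/k/ — between /u/ and /k/; rule 2 does not apply here → [k].
/k/ (between /k/ and /u/) fails the environment for rule 2, so it stays [k].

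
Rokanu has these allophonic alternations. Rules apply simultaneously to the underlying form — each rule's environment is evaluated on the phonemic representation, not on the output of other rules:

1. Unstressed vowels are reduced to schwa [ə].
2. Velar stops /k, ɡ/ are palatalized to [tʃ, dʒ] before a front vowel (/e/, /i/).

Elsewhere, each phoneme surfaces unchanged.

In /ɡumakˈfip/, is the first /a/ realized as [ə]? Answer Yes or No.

Yes

/a/ meets the environment for rule 1 (in an unstressed syllable) → [ə].
The actual realization is [ə], which matches [ə].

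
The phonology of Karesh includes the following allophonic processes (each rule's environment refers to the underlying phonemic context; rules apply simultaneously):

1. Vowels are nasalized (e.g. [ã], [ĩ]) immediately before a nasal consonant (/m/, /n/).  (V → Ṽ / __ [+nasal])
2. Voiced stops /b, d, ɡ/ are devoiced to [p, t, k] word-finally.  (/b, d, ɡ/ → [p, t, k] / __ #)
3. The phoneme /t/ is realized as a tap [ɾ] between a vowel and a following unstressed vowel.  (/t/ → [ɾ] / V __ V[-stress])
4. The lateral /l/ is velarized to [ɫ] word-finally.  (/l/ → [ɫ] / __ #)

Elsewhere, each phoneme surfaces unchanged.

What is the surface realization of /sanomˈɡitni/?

[sãnõmˈɡitni]

/s/ (word-initial) is unaffected → [s].
/a/ (between /s/ and /n/): before a nasal consonant, so rule 1 applies → [ã].
/n/ (between /a/ and /o/) is unaffected → [n].
/o/ (between /n/ and /m/): before a nasal consonant, so rule 1 applies → [õ].
/m/ (between /o/ and /ɡ/): no rule targets it → [m].
/ɡ/ (between /m/ and /i/): rule 2 targets it, but not word-finally → unchanged [ɡ].
/i/ (between /ɡ/ and /t/) is in the target of rule 1 but the environment (before a nasal consonant) is not met → [i].
/t/ (between /i/ and /n/): rule 3 targets it, but not between a vowel and a following unstressed vowel → unchanged [t].
/n/ (between /t/ and /i/) is unaffected → [n].
/i/ (word-final): rule 1 targets it, but not before a nasal consonant → unchanged [i].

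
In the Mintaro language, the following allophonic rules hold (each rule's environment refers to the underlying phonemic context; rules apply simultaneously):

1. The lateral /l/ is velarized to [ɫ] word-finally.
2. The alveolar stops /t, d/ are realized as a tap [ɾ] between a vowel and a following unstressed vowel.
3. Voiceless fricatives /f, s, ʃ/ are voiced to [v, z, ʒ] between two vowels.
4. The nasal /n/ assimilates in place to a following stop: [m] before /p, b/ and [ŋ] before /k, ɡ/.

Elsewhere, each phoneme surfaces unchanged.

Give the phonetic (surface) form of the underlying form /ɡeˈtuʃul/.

[ɡeˈtuʒuɫ]

/ɡ/ stays [ɡ].
/e/ stays [e].
/t/ (between /e/ and /u/): rule 2 targets it, but not between a vowel and a following unstressed vowel → unchanged [t].
/u/ (between /t/ and /ʃ/) is unaffected → [u].
Rule 3 applies to /ʃ/ (between /u/ and /u/: between two vowels) → [ʒ].
/u/ stays [u].
/l/ — word-final, word-finally — surfaces as [ɫ] (rule 1).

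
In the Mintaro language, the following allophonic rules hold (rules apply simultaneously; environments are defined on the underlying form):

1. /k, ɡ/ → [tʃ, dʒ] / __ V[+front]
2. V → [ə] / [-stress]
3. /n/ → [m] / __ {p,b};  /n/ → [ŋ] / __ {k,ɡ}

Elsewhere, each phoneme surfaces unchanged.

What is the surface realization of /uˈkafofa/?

[əˈkafəfə]

/u/ (word-initial) occurs in an unstressed syllable → [ə] by rule 2.
/k/ (between /u/ and /a/) fails the environment for rule 1, so it stays [k].
/a/ — between /k/ and /f/; rule 2 does not apply here → [a].
/f/ (between /a/ and /o/) is unaffected → [f].
/o/ meets the environment for rule 2 (in an unstressed syllable) → [ə].
/f/ — not in any rule's target class → [f].
/a/ — word-final, in an unstressed syllable — surfaces as [ə] (rule 2).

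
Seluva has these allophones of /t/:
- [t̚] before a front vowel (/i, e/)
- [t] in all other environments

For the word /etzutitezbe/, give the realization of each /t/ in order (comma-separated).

[t], [t̚], [t̚]

Occurrence 1 (position 2): no conditioning environment matches → elsewhere allophone [t].
Occurrence 2 (position 5): before a front vowel (/i, e/) → [t̚].
Occurrence 3 (position 7): before a front vowel (/i, e/) → [t̚].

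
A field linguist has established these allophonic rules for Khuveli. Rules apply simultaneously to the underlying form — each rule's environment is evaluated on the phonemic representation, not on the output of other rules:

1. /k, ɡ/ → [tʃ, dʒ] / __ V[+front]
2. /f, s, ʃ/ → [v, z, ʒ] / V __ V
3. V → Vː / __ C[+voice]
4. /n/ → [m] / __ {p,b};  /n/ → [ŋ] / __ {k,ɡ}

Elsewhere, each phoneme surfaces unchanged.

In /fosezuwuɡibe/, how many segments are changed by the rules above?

6

Segments that undergo a rule: /s/ → [z] (rule 2); /e/ → [eː] (rule 3); /u/ → [uː] (rule 3); /u/ → [uː] (rule 3); /ɡ/ → [dʒ] (rule 1); /i/ → [iː] (rule 3).
All other segments surface unchanged.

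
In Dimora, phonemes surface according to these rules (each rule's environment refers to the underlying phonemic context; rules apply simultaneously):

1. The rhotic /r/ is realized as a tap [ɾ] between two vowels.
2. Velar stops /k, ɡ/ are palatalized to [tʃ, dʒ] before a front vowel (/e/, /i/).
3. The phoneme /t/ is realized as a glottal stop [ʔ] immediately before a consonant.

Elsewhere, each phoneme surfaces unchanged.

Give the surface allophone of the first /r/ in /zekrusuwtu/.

/r/ (between /k/ and /u/) is in the target of rule 1 but the environment (between two vowels) is not met → [r].

[r]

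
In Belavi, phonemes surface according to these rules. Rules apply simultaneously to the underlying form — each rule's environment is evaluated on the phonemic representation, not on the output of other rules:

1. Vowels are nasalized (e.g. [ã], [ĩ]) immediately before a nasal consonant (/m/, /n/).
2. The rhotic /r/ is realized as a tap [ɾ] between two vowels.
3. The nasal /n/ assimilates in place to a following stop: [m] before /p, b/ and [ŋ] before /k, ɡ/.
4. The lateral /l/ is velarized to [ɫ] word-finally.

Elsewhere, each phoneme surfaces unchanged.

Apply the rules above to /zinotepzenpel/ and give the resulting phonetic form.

/z/ — not in any rule's target class → [z].
/i/ (between /z/ and /n/) occurs before a nasal consonant → [ĩ] by rule 1.
/n/ (between /i/ and /o/) is in the target of rule 3 but the environment (before a labial or velar stop) is not met → [n].
/o/ — between /n/ and /t/; rule 1 does not apply here → [o].
/t/ (between /o/ and /e/) is unaffected → [t].
/e/ (between /t/ and /p/) is in the target of rule 1 but the environment (before a nasal consonant) is not met → [e].
/p/ — not in any rule's target class → [p].
/z/ (between /p/ and /e/) is unaffected → [z].
/e/ meets the environment for rule 1 (before a nasal consonant) → [ẽ].
/n/ (between /e/ and /p/): before a labial or velar stop, so rule 3 applies → [m].
/p/ (between /n/ and /e/) is unaffected → [p].
/e/ — between /p/ and /l/; rule 1 does not apply here → [e].
/l/ meets the environment for rule 4 (word-finally) → [ɫ].

[zĩnotepzẽmpeɫ]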